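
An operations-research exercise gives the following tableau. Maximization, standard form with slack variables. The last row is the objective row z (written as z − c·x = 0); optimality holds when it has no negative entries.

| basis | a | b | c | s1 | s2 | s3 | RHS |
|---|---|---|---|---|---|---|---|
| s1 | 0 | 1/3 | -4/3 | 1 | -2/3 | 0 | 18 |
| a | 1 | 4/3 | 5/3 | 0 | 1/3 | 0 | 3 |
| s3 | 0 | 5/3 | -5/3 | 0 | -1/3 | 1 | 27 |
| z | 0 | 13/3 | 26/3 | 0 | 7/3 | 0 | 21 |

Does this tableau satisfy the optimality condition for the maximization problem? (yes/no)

yes

Every z-row coefficient is ≥ 0, so the tableau is optimal.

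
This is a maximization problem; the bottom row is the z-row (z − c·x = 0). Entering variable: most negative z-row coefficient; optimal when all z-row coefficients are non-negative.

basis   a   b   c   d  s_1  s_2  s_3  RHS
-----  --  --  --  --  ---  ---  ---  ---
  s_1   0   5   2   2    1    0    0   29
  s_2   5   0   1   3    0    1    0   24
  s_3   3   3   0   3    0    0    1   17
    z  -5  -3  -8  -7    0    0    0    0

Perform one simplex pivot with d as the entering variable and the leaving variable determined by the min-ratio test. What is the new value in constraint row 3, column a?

Ratio test on column d — row 1: 29/2 = 29/2; row 2: 24/3 = 8; row 3: 17/3 = 17/3. Minimum is 17/3 at row 3 (s_3 leaves); pivot element 3.
Divide row 3 by 3; eliminate column d from the other rows.
In the new row 3, the a entry is the old entry divided by the pivot: 3/3 = 1.

1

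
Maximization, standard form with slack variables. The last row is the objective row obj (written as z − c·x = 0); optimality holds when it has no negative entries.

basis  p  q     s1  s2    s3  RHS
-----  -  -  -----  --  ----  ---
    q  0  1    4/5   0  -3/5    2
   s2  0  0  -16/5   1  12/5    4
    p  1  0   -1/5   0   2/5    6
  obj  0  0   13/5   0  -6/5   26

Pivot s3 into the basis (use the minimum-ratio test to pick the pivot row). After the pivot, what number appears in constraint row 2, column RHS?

Ratio test on column s3 — row 1: entry -3/5 ≤ 0; row 2: 4/(12/5) = 5/3; row 3: 6/(2/5) = 15. Minimum is 5/3 at row 2 (s2 leaves); pivot element 12/5.
Divide row 2 by 12/5; eliminate column s3 from the other rows.
In the new row 2, the RHS entry is the old entry divided by the pivot: 4/(12/5) = 5/3.

5/3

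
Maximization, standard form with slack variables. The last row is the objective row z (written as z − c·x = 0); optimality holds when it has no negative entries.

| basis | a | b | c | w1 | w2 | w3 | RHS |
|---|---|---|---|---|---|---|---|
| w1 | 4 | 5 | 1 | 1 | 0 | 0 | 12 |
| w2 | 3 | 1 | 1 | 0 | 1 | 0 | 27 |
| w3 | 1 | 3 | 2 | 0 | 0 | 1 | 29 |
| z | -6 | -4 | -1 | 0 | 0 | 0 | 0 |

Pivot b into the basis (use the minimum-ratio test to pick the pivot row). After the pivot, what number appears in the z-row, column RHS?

48/5

Ratio test on column b — row 1: 12/5 = 12/5; row 2: 27/1 = 27; row 3: 29/3 = 29/3. Minimum is 12/5 at row 1 (w1 leaves); pivot element 5.
Divide row 1 by 5; eliminate column b from the other rows.
z-row update in column RHS: 0 − (-4)·(12/5) = 48/5.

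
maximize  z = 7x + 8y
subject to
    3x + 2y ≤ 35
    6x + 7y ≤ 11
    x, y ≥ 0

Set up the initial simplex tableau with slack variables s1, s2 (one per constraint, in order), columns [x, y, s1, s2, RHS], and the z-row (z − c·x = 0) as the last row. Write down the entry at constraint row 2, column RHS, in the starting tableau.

11

The RHS of constraint 2 is b_2 = 11.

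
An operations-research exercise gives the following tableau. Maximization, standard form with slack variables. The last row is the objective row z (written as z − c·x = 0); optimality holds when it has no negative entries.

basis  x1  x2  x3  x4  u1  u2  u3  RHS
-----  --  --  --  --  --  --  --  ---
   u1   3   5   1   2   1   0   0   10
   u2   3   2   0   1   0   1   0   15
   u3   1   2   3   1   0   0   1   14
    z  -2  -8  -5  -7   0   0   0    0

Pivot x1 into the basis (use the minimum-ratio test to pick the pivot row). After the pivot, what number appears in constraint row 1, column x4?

2/3

Ratio test on column x1 — row 1: 10/3 = 10/3; row 2: 15/3 = 5; row 3: 14/1 = 14. Minimum is 10/3 at row 1 (u1 leaves); pivot element 3.
Divide row 1 by 3; eliminate column x1 from the other rows.
In the new row 1, the x4 entry is the old entry divided by the pivot: 2/3 = 2/3.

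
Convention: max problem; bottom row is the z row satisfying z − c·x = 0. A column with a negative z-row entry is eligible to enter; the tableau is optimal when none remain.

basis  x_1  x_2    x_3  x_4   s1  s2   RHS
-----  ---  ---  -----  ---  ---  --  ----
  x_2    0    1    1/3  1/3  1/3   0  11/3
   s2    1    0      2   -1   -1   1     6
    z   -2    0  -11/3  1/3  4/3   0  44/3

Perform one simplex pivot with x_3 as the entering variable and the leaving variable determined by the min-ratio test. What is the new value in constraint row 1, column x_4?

1/2

Ratio test on column x_3 — row 1: (11/3)/(1/3) = 11; row 2: 6/2 = 3. Minimum is 3 at row 2 (s2 leaves); pivot element 2.
Divide row 2 by 2; eliminate column x_3 from the other rows.
Row 1 update in column x_4: 1/3 − (1/3)·(-1/2) = 1/2.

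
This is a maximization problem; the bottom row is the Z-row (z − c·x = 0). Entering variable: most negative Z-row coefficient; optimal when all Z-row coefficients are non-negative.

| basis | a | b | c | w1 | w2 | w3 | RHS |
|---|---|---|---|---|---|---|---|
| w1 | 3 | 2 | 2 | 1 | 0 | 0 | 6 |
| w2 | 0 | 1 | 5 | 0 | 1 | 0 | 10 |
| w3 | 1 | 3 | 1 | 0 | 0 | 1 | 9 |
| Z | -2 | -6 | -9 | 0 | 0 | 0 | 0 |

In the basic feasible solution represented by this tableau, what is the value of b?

b is not in the basis, so in the current basic feasible solution b = 0.

0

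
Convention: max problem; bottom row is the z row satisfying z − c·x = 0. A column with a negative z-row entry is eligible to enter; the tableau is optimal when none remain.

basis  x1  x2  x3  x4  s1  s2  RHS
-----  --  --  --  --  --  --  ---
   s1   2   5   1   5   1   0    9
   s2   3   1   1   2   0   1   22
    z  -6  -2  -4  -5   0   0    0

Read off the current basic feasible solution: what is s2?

22

s2 is basic (row 2); its value is the RHS of that row, 22.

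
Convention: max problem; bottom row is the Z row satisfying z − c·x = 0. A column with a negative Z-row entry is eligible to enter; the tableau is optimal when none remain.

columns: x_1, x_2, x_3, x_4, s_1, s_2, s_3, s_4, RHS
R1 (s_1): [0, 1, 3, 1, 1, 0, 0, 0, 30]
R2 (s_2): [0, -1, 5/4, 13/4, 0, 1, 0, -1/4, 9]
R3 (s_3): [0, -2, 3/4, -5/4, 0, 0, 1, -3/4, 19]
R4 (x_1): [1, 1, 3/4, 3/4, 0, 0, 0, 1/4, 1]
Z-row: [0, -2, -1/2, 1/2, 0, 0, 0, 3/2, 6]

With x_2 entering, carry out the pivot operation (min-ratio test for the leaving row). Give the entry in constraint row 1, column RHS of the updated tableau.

Ratio test on column x_2 — row 1: 30/1 = 30; row 2: entry -1 ≤ 0; row 3: entry -2 ≤ 0; row 4: 1/1 = 1. Minimum is 1 at row 4 (x_1 leaves); pivot element 1.
Divide row 4 by 1; eliminate column x_2 from the other rows.
Row 1 update in column RHS: 30 − 1·1 = 29.

29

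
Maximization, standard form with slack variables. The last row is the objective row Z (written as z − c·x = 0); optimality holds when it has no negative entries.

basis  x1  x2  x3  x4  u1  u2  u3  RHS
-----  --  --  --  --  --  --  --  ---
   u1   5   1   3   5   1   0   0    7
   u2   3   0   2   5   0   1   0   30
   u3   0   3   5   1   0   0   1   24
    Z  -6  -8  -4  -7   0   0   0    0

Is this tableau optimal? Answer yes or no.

The Z-row has a negative entry -8 in column x2, so it is not optimal.

no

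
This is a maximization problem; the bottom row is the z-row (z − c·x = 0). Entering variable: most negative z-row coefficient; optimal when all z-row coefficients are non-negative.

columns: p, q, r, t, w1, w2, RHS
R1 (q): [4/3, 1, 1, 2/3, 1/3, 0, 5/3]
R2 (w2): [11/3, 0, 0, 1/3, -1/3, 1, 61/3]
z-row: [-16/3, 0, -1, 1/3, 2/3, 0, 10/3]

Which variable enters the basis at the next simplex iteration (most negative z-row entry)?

p

Negative z-row entries: p: -16/3, r: -1.
The most negative is -16/3 in column p, so p enters.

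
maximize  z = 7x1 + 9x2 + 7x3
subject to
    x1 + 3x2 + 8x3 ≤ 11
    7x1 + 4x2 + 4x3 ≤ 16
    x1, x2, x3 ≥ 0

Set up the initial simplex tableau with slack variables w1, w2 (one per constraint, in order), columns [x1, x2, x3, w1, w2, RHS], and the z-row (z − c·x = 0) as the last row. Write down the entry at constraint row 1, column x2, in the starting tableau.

Constraint 1 has coefficient 3 on x2.

3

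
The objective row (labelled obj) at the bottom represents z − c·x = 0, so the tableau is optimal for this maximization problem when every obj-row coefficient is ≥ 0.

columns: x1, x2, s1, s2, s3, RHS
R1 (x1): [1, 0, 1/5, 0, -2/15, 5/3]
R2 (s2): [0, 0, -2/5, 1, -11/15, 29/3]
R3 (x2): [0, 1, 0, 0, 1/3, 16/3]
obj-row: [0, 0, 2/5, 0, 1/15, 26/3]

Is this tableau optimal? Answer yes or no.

yes

Every obj-row coefficient is ≥ 0, so the tableau is optimal.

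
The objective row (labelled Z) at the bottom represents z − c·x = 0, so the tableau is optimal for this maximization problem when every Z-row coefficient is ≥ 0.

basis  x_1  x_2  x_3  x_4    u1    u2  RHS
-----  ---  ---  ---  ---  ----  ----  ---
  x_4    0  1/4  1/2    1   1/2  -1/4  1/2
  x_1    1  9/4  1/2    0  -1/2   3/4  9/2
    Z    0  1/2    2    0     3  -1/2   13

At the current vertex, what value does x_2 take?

x_2 is not in the basis, so in the current basic feasible solution x_2 = 0.

0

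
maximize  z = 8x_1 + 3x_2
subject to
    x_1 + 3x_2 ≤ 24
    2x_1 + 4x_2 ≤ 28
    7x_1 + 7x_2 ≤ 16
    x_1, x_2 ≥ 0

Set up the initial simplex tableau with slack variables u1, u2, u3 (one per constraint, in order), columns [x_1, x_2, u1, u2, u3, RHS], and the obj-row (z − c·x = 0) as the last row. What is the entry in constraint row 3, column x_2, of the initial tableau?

7

Constraint 3 has coefficient 7 on x_2.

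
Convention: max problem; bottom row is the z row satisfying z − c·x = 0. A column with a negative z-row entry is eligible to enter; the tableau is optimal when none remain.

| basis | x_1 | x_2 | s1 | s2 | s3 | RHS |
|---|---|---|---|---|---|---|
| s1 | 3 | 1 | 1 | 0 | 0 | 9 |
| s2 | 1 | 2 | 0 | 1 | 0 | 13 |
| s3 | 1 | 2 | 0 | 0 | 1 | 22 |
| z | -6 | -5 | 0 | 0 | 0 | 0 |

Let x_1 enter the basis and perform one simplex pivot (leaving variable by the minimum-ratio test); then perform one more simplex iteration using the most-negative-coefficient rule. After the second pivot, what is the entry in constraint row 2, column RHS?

6

Ratio test on column x_1 — row 1: 9/3 = 3; row 2: 13/1 = 13; row 3: 22/1 = 22. Minimum is 3 at row 1 (s1 leaves); pivot element 3.
Divide row 1 by 3; eliminate column x_1 from the other rows.
Second iteration: most negative z-row entry is -3 in column x_2, so x_2 enters.
Ratio test on column x_2 — row 1: 3/(1/3) = 9; row 2: 10/(5/3) = 6; row 3: 19/(5/3) = 57/5. Minimum is 6 at row 2 (s2 leaves); pivot element 5/3.
Divide row 2 by 5/3; eliminate column x_2 from the other rows.
After both pivots, the entry at constraint row 2, column RHS is 6.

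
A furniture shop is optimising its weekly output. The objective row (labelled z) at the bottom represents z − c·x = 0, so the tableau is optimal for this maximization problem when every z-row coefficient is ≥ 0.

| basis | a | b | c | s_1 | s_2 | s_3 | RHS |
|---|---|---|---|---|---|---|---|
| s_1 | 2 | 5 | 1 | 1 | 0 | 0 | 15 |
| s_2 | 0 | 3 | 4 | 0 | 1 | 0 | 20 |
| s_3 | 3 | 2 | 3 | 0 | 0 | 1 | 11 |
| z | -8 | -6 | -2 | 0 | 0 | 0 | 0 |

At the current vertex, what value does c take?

0

c is not in the basis, so in the current basic feasible solution c = 0.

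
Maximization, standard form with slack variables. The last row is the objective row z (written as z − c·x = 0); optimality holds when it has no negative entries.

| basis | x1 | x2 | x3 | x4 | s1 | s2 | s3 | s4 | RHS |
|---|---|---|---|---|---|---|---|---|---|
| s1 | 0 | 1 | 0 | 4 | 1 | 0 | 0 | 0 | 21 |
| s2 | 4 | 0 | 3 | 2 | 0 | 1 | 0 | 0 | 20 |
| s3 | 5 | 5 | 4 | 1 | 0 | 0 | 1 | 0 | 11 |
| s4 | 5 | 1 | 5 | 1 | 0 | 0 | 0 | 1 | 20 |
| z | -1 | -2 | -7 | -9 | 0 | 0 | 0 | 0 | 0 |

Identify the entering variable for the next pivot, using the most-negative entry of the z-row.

Negative z-row entries: x1: -1, x2: -2, x3: -7, x4: -9.
The most negative is -9 in column x4, so x4 enters.

x4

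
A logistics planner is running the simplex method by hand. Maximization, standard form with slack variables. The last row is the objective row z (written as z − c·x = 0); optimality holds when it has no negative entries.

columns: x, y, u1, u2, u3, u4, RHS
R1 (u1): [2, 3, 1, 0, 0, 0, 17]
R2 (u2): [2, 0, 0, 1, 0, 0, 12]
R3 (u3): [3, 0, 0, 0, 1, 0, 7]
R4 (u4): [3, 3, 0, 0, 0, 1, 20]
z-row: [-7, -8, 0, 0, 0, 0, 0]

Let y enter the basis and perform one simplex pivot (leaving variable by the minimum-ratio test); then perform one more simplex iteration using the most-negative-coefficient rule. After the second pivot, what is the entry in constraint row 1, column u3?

Ratio test on column y — row 1: 17/3 = 17/3; row 2: entry 0 ≤ 0; row 3: entry 0 ≤ 0; row 4: 20/3 = 20/3. Minimum is 17/3 at row 1 (u1 leaves); pivot element 3.
Divide row 1 by 3; eliminate column y from the other rows.
Second iteration: most negative z-row entry is -5/3 in column x, so x enters.
Ratio test on column x — row 1: (17/3)/(2/3) = 17/2; row 2: 12/2 = 6; row 3: 7/3 = 7/3; row 4: 3/1 = 3. Minimum is 7/3 at row 3 (u3 leaves); pivot element 3.
Divide row 3 by 3; eliminate column x from the other rows.
After both pivots, the entry at constraint row 1, column u3 is -2/9.

-2/9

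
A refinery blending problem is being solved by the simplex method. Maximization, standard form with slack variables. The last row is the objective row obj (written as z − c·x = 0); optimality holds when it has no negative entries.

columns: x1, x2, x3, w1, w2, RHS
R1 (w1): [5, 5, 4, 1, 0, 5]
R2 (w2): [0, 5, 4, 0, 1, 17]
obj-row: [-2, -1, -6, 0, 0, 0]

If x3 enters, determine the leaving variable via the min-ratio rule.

w1

Column x3 entries and ratios — w1: 5/4 = 5/4; w2: 17/4 = 17/4.
Smallest ratio is 5/4 in the row of w1, so w1 leaves.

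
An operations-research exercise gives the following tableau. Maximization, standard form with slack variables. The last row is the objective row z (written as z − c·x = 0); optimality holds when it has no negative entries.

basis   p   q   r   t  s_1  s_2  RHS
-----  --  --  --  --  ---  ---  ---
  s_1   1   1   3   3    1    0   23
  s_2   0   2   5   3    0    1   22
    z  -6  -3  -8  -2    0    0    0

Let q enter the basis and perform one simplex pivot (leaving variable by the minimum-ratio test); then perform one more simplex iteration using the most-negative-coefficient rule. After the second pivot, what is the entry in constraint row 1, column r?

Ratio test on column q — row 1: 23/1 = 23; row 2: 22/2 = 11. Minimum is 11 at row 2 (s_2 leaves); pivot element 2.
Divide row 2 by 2; eliminate column q from the other rows.
Second iteration: most negative z-row entry is -6 in column p, so p enters.
Ratio test on column p — row 1: 12/1 = 12; row 2: entry 0 ≤ 0. Minimum is 12 at row 1 (s_1 leaves); pivot element 1.
Divide row 1 by 1; eliminate column p from the other rows.
After both pivots, the entry at constraint row 1, column r is 1/2.

1/2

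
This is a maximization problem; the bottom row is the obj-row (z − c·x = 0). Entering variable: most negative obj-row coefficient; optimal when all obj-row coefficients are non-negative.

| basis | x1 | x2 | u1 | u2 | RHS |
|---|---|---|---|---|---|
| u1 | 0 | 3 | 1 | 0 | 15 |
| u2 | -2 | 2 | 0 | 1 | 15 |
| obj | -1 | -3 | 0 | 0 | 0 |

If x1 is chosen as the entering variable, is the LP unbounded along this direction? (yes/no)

yes

Every constraint-row entry in column x1 is ≤ 0, so increasing x1 is unbounded.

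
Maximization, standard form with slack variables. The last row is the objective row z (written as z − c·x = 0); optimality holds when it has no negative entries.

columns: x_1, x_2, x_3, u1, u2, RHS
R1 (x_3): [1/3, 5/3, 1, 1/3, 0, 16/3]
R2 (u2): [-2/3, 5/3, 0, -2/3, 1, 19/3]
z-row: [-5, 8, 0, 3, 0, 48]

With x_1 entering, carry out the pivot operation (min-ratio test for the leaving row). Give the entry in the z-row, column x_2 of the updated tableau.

33

Ratio test on column x_1 — row 1: (16/3)/(1/3) = 16; row 2: entry -2/3 ≤ 0. Minimum is 16 at row 1 (x_3 leaves); pivot element 1/3.
Divide row 1 by 1/3; eliminate column x_1 from the other rows.
z-row update in column x_2: 8 − (-5)·5 = 33.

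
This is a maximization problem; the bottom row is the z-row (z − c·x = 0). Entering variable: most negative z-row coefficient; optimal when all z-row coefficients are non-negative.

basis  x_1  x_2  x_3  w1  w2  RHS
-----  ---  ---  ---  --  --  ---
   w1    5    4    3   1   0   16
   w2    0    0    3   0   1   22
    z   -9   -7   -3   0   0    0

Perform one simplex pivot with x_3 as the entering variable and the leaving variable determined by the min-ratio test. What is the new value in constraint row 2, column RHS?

6

Ratio test on column x_3 — row 1: 16/3 = 16/3; row 2: 22/3 = 22/3. Minimum is 16/3 at row 1 (w1 leaves); pivot element 3.
Divide row 1 by 3; eliminate column x_3 from the other rows.
Row 2 update in column RHS: 22 − 3·(16/3) = 6.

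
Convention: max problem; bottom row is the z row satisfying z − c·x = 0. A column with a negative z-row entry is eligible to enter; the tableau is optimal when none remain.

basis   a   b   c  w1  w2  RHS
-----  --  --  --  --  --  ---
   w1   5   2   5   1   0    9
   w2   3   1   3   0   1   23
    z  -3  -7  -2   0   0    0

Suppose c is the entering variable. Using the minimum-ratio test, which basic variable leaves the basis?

Column c entries and ratios — w1: 9/5 = 9/5; w2: 23/3 = 23/3.
Smallest ratio is 9/5 in the row of w1, so w1 leaves.

w1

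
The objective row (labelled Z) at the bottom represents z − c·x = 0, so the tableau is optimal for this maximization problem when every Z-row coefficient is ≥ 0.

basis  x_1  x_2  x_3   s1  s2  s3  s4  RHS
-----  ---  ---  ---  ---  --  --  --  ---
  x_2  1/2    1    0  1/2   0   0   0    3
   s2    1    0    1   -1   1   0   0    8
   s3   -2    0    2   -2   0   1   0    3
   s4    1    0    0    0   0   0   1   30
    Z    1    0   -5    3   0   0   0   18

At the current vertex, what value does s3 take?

3

s3 is basic (row 3); its value is the RHS of that row, 3.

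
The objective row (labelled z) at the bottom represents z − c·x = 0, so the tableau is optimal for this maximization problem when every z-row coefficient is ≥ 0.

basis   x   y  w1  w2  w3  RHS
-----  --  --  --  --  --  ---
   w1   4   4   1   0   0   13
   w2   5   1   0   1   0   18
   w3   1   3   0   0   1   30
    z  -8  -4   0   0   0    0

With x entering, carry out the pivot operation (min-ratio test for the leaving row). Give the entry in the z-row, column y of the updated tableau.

Ratio test on column x — row 1: 13/4 = 13/4; row 2: 18/5 = 18/5; row 3: 30/1 = 30. Minimum is 13/4 at row 1 (w1 leaves); pivot element 4.
Divide row 1 by 4; eliminate column x from the other rows.
z-row update in column y: -4 − (-8)·1 = 4.

4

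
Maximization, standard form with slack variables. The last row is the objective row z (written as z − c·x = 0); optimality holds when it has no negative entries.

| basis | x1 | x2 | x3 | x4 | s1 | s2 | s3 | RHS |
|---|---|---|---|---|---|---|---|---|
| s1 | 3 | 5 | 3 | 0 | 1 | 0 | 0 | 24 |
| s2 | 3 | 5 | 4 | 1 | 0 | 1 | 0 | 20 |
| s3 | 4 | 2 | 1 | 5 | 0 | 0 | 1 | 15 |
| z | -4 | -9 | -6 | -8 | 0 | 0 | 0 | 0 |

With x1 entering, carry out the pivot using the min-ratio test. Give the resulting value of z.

15

Ratio test on column x1 — row 1: 24/3 = 8; row 2: 20/3 = 20/3; row 3: 15/4 = 15/4. Minimum is 15/4 at row 3 (s3 leaves); pivot element 4.
Pivot on row 3; the z-row RHS becomes 0 − (-4)·(15/4) = 15.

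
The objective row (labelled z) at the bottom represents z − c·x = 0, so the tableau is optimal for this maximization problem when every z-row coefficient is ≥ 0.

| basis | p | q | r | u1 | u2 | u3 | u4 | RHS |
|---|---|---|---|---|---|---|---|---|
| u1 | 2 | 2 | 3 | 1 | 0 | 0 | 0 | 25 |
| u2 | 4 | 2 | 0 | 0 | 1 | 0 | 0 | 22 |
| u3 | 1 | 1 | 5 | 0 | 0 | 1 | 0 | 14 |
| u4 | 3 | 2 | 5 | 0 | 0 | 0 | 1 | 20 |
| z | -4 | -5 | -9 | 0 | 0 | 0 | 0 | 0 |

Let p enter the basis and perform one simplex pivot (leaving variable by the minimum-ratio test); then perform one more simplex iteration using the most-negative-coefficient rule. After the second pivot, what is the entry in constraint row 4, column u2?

-3/20

Ratio test on column p — row 1: 25/2 = 25/2; row 2: 22/4 = 11/2; row 3: 14/1 = 14; row 4: 20/3 = 20/3. Minimum is 11/2 at row 2 (u2 leaves); pivot element 4.
Divide row 2 by 4; eliminate column p from the other rows.
Second iteration: most negative z-row entry is -9 in column r, so r enters.
Ratio test on column r — row 1: 14/3 = 14/3; row 2: entry 0 ≤ 0; row 3: (17/2)/5 = 17/10; row 4: (7/2)/5 = 7/10. Minimum is 7/10 at row 4 (u4 leaves); pivot element 5.
Divide row 4 by 5; eliminate column r from the other rows.
After both pivots, the entry at constraint row 4, column u2 is -3/20.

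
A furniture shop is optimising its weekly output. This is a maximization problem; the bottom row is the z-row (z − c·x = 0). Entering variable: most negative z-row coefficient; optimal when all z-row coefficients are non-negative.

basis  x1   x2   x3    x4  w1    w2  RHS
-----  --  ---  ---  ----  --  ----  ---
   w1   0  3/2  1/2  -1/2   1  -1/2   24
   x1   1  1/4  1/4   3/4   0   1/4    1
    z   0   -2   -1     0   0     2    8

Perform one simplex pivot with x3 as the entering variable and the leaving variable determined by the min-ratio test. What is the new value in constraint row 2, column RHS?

4

Ratio test on column x3 — row 1: 24/(1/2) = 48; row 2: 1/(1/4) = 4. Minimum is 4 at row 2 (x1 leaves); pivot element 1/4.
Divide row 2 by 1/4; eliminate column x3 from the other rows.
In the new row 2, the RHS entry is the old entry divided by the pivot: 1/(1/4) = 4.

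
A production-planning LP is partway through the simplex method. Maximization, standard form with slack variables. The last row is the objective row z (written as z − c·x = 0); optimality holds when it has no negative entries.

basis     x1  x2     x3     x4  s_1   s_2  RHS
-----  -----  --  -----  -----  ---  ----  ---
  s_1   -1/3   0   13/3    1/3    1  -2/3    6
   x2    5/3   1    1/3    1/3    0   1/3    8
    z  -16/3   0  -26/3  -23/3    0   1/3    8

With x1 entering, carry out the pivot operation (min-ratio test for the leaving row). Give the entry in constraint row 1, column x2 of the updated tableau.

Ratio test on column x1 — row 1: entry -1/3 ≤ 0; row 2: 8/(5/3) = 24/5. Minimum is 24/5 at row 2 (x2 leaves); pivot element 5/3.
Divide row 2 by 5/3; eliminate column x1 from the other rows.
Row 1 update in column x2: 0 − (-1/3)·(3/5) = 1/5.

1/5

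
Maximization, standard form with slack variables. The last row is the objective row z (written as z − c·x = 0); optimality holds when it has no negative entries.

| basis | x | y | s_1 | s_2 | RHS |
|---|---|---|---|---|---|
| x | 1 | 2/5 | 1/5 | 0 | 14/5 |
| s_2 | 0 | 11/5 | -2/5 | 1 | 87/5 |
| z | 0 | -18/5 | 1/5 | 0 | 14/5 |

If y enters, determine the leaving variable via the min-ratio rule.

x

Column y entries and ratios — x: (14/5)/(2/5) = 7; s_2: (87/5)/(11/5) = 87/11.
Smallest ratio is 7 in the row of x, so x leaves.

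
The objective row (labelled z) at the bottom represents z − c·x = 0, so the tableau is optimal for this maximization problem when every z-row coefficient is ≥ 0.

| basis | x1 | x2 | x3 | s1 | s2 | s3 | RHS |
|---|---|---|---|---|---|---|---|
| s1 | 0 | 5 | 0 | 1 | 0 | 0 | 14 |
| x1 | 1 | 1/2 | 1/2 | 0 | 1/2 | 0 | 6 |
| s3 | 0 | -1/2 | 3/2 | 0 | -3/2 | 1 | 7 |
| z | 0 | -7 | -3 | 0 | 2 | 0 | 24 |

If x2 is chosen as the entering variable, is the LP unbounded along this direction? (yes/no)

no

Column x2 has positive entries in row(s) 1, 2, so the ratio test bounds it — not unbounded.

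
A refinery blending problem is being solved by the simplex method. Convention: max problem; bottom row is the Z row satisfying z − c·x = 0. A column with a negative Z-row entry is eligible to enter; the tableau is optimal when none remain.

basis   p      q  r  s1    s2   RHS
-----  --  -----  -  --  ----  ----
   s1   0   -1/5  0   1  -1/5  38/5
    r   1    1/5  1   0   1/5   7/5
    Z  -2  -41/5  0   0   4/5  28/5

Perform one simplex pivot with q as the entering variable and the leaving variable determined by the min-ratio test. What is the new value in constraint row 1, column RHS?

9

Ratio test on column q — row 1: entry -1/5 ≤ 0; row 2: (7/5)/(1/5) = 7. Minimum is 7 at row 2 (r leaves); pivot element 1/5.
Divide row 2 by 1/5; eliminate column q from the other rows.
Row 1 update in column RHS: 38/5 − (-1/5)·7 = 9.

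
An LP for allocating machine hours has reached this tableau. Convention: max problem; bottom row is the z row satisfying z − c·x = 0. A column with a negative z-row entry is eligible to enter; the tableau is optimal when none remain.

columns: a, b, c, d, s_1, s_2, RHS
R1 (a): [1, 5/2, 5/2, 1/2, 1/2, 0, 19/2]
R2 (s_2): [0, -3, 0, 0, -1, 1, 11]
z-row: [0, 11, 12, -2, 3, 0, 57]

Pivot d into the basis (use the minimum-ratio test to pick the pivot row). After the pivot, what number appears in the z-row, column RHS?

Ratio test on column d — row 1: (19/2)/(1/2) = 19; row 2: entry 0 ≤ 0. Minimum is 19 at row 1 (a leaves); pivot element 1/2.
Divide row 1 by 1/2; eliminate column d from the other rows.
z-row update in column RHS: 57 − (-2)·19 = 95.

95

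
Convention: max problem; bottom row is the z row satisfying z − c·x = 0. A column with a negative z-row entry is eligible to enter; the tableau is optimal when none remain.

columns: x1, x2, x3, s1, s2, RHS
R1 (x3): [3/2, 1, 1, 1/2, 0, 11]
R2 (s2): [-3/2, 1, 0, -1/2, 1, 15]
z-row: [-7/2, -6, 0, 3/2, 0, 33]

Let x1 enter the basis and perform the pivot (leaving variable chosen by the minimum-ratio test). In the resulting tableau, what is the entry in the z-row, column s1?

Ratio test on column x1 — row 1: 11/(3/2) = 22/3; row 2: entry -3/2 ≤ 0. Minimum is 22/3 at row 1 (x3 leaves); pivot element 3/2.
Divide row 1 by 3/2; eliminate column x1 from the other rows.
z-row update in column s1: 3/2 − (-7/2)·(1/3) = 8/3.

8/3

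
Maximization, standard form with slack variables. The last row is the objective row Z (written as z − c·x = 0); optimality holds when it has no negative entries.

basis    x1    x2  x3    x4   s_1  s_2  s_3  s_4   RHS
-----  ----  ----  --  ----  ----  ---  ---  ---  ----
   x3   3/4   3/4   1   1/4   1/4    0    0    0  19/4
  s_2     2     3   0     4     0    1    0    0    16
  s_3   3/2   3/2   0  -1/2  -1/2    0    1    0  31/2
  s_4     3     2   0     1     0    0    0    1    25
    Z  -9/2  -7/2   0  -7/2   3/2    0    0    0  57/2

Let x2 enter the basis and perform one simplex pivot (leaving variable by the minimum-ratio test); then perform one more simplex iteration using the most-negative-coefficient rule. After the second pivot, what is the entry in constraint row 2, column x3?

-8/3

Ratio test on column x2 — row 1: (19/4)/(3/4) = 19/3; row 2: 16/3 = 16/3; row 3: (31/2)/(3/2) = 31/3; row 4: 25/2 = 25/2. Minimum is 16/3 at row 2 (s_2 leaves); pivot element 3.
Divide row 2 by 3; eliminate column x2 from the other rows.
Second iteration: most negative Z-row entry is -13/6 in column x1, so x1 enters.
Ratio test on column x1 — row 1: (3/4)/(1/4) = 3; row 2: (16/3)/(2/3) = 8; row 3: (15/2)/(1/2) = 15; row 4: (43/3)/(5/3) = 43/5. Minimum is 3 at row 1 (x3 leaves); pivot element 1/4.
Divide row 1 by 1/4; eliminate column x1 from the other rows.
After both pivots, the entry at constraint row 2, column x3 is -8/3.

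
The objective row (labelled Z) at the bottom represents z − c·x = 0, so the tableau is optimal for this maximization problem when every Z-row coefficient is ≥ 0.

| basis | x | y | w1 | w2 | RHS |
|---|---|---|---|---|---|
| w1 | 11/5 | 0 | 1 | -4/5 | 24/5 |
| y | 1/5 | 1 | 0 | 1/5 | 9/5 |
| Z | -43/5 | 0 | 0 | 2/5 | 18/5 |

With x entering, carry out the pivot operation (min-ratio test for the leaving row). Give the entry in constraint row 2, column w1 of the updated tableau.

-1/11

Ratio test on column x — row 1: (24/5)/(11/5) = 24/11; row 2: (9/5)/(1/5) = 9. Minimum is 24/11 at row 1 (w1 leaves); pivot element 11/5.
Divide row 1 by 11/5; eliminate column x from the other rows.
Row 2 update in column w1: 0 − (1/5)·(5/11) = -1/11.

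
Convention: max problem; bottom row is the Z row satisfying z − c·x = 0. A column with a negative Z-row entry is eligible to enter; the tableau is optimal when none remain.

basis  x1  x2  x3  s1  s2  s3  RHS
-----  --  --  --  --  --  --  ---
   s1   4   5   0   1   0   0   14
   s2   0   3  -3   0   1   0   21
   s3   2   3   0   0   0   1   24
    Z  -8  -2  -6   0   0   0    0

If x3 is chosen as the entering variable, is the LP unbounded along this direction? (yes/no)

Every constraint-row entry in column x3 is ≤ 0, so increasing x3 is unbounded.

yes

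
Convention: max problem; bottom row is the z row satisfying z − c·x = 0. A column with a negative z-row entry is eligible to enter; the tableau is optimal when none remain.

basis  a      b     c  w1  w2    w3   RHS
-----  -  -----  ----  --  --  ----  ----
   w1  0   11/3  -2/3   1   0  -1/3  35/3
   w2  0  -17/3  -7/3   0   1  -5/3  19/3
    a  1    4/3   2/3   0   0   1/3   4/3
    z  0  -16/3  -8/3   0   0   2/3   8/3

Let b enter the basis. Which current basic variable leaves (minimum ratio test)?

a

Column b entries and ratios — w1: (35/3)/(11/3) = 35/11; w2: -17/3 ≤ 0, skip; a: (4/3)/(4/3) = 1.
Smallest ratio is 1 in the row of a, so a leaves.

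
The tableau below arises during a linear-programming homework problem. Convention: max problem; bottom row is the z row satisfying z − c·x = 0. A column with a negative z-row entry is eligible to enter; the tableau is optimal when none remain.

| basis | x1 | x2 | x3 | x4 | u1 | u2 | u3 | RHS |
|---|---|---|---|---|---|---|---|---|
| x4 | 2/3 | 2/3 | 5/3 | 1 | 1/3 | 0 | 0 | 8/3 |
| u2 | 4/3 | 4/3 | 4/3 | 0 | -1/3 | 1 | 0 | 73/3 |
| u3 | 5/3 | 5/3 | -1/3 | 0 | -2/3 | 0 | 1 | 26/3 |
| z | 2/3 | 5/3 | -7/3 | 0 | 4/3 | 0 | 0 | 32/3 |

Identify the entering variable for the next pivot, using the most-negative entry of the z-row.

x3

Negative z-row entries: x3: -7/3.
The most negative is -7/3 in column x3, so x3 enters.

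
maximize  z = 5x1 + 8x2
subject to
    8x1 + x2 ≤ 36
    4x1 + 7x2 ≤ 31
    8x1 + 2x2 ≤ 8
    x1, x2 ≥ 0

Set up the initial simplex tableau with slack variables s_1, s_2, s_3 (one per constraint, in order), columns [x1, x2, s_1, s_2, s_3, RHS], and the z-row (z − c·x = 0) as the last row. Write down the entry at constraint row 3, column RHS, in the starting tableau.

8

The RHS of constraint 3 is b_3 = 8.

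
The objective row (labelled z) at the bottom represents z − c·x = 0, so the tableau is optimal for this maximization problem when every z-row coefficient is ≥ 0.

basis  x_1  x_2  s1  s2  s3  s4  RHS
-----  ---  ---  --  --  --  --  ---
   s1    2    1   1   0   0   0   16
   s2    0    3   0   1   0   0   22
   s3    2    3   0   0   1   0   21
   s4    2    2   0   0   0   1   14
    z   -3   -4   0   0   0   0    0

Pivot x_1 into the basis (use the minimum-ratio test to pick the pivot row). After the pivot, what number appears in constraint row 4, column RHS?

7

Ratio test on column x_1 — row 1: 16/2 = 8; row 2: entry 0 ≤ 0; row 3: 21/2 = 21/2; row 4: 14/2 = 7. Minimum is 7 at row 4 (s4 leaves); pivot element 2.
Divide row 4 by 2; eliminate column x_1 from the other rows.
In the new row 4, the RHS entry is the old entry divided by the pivot: 14/2 = 7.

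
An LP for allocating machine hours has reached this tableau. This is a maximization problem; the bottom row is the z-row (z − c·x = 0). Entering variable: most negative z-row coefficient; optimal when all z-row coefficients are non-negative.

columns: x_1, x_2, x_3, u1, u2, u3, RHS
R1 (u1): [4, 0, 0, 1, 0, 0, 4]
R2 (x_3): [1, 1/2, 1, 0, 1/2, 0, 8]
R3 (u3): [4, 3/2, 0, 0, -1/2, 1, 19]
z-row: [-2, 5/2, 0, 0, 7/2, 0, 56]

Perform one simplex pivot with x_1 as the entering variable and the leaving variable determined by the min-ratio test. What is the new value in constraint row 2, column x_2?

1/2

Ratio test on column x_1 — row 1: 4/4 = 1; row 2: 8/1 = 8; row 3: 19/4 = 19/4. Minimum is 1 at row 1 (u1 leaves); pivot element 4.
Divide row 1 by 4; eliminate column x_1 from the other rows.
Row 2 update in column x_2: 1/2 − 1·0 = 1/2.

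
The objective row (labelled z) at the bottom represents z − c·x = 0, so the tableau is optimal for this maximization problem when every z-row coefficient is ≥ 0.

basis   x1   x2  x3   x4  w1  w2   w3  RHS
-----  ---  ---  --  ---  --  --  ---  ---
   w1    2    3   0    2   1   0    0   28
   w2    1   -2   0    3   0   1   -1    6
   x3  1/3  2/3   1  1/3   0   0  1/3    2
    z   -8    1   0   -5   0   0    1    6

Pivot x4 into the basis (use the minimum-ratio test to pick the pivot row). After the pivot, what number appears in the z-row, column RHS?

16

Ratio test on column x4 — row 1: 28/2 = 14; row 2: 6/3 = 2; row 3: 2/(1/3) = 6. Minimum is 2 at row 2 (w2 leaves); pivot element 3.
Divide row 2 by 3; eliminate column x4 from the other rows.
z-row update in column RHS: 6 − (-5)·2 = 16.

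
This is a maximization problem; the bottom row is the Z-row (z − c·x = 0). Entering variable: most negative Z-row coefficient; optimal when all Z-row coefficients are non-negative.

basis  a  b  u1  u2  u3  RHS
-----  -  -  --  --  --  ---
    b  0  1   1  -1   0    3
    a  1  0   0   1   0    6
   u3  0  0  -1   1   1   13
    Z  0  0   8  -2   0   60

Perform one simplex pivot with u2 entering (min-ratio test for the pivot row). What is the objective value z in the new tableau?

Ratio test on column u2 — row 1: entry -1 ≤ 0; row 2: 6/1 = 6; row 3: 13/1 = 13. Minimum is 6 at row 2 (a leaves); pivot element 1.
Pivot on row 2; the Z-row RHS becomes 60 − (-2)·6 = 72.

72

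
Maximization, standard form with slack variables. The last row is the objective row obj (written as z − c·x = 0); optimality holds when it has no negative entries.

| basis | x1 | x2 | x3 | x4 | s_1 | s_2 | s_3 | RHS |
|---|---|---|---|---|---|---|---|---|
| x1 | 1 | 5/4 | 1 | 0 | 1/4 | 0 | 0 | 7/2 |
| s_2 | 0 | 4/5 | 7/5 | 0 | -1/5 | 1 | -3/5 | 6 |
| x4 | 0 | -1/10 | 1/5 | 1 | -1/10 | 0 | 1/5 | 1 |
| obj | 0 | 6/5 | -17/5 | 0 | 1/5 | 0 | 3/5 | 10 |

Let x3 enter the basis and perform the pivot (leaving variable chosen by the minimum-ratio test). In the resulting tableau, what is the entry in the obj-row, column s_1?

21/20

Ratio test on column x3 — row 1: (7/2)/1 = 7/2; row 2: 6/(7/5) = 30/7; row 3: 1/(1/5) = 5. Minimum is 7/2 at row 1 (x1 leaves); pivot element 1.
Divide row 1 by 1; eliminate column x3 from the other rows.
obj-row update in column s_1: 1/5 − (-17/5)·(1/4) = 21/20.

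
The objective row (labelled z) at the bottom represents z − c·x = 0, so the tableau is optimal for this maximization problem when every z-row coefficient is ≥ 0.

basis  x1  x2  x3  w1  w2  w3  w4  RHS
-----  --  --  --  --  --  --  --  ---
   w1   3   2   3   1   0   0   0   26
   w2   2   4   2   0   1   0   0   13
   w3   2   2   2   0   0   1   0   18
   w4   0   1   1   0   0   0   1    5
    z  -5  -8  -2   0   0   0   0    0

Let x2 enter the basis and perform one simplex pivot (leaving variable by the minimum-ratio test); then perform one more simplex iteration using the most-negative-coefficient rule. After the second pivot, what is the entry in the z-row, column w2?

5/2

Ratio test on column x2 — row 1: 26/2 = 13; row 2: 13/4 = 13/4; row 3: 18/2 = 9; row 4: 5/1 = 5. Minimum is 13/4 at row 2 (w2 leaves); pivot element 4.
Divide row 2 by 4; eliminate column x2 from the other rows.
Second iteration: most negative z-row entry is -1 in column x1, so x1 enters.
Ratio test on column x1 — row 1: (39/2)/2 = 39/4; row 2: (13/4)/(1/2) = 13/2; row 3: (23/2)/1 = 23/2; row 4: entry -1/2 ≤ 0. Minimum is 13/2 at row 2 (x2 leaves); pivot element 1/2.
Divide row 2 by 1/2; eliminate column x1 from the other rows.
After both pivots, the entry at the z-row, column w2 is 5/2.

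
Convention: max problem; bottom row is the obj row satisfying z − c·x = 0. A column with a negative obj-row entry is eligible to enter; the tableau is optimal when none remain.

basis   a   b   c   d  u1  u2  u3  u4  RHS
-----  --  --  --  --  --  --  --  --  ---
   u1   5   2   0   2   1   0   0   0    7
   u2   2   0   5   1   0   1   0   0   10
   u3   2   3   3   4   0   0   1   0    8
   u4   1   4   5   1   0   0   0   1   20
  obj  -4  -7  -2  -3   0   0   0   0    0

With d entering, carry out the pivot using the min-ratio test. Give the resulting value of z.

6

Ratio test on column d — row 1: 7/2 = 7/2; row 2: 10/1 = 10; row 3: 8/4 = 2; row 4: 20/1 = 20. Minimum is 2 at row 3 (u3 leaves); pivot element 4.
Pivot on row 3; the obj-row RHS becomes 0 − (-3)·2 = 6.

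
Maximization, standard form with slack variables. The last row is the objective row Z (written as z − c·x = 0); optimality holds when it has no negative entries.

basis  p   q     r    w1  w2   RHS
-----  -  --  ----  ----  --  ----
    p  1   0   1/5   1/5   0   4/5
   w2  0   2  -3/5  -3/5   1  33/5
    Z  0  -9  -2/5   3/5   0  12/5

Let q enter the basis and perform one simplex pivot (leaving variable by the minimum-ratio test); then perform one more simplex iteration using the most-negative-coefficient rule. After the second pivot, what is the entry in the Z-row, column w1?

1

Ratio test on column q — row 1: entry 0 ≤ 0; row 2: (33/5)/2 = 33/10. Minimum is 33/10 at row 2 (w2 leaves); pivot element 2.
Divide row 2 by 2; eliminate column q from the other rows.
Second iteration: most negative Z-row entry is -31/10 in column r, so r enters.
Ratio test on column r — row 1: (4/5)/(1/5) = 4; row 2: entry -3/10 ≤ 0. Minimum is 4 at row 1 (p leaves); pivot element 1/5.
Divide row 1 by 1/5; eliminate column r from the other rows.
After both pivots, the entry at the Z-row, column w1 is 1.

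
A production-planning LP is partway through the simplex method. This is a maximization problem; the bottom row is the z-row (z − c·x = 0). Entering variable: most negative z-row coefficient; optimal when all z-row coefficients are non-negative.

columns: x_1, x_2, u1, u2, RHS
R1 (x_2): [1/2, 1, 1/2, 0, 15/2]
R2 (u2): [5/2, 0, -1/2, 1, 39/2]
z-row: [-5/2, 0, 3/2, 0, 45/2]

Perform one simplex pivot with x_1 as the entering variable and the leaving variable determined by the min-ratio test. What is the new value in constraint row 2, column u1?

-1/5

Ratio test on column x_1 — row 1: (15/2)/(1/2) = 15; row 2: (39/2)/(5/2) = 39/5. Minimum is 39/5 at row 2 (u2 leaves); pivot element 5/2.
Divide row 2 by 5/2; eliminate column x_1 from the other rows.
In the new row 2, the u1 entry is the old entry divided by the pivot: (-1/2)/(5/2) = -1/5.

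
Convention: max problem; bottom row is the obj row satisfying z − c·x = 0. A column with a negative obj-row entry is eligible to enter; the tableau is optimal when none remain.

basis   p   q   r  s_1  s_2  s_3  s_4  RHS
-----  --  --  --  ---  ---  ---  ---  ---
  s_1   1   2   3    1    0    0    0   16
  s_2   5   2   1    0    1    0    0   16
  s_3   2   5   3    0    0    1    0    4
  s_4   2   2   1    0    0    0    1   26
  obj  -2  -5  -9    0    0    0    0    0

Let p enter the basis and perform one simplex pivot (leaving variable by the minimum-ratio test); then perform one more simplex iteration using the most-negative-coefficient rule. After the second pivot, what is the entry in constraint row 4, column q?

Ratio test on column p — row 1: 16/1 = 16; row 2: 16/5 = 16/5; row 3: 4/2 = 2; row 4: 26/2 = 13. Minimum is 2 at row 3 (s_3 leaves); pivot element 2.
Divide row 3 by 2; eliminate column p from the other rows.
Second iteration: most negative obj-row entry is -6 in column r, so r enters.
Ratio test on column r — row 1: 14/(3/2) = 28/3; row 2: entry -13/2 ≤ 0; row 3: 2/(3/2) = 4/3; row 4: entry -2 ≤ 0. Minimum is 4/3 at row 3 (p leaves); pivot element 3/2.
Divide row 3 by 3/2; eliminate column r from the other rows.
After both pivots, the entry at constraint row 4, column q is 1/3.

1/3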